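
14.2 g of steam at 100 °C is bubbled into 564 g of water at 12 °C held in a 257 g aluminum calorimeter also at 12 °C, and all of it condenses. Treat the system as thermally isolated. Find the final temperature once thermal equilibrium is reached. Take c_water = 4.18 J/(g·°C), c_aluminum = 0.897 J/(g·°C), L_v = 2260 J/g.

T_f ≈ 26.1 °C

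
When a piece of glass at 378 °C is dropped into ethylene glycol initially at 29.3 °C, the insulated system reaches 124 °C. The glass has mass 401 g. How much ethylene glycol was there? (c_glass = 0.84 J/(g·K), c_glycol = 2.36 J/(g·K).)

Heat lost by the glass = heat gained by the glycol:
401·0.84·(378 − 124) = m·2.36·(124 − 29.3)
223.49 m = 85557  ⇒  m ≈ 382.8 g

m ≈ 383 g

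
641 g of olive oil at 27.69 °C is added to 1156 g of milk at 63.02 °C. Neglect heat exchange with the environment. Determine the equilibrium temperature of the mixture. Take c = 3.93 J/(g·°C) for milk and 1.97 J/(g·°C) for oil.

Let T be the final temperature. ΣQ_i = 0:
1156×3.93×(T − 63.02) + 641×1.97×(T − 27.69) = 0
(4543.1 + 1262.8) T = 4543.1×63.02 + 1262.8×27.69
T = 321271/5805.9 ≈ 55.34 °C

T_f ≈ 55.3 °C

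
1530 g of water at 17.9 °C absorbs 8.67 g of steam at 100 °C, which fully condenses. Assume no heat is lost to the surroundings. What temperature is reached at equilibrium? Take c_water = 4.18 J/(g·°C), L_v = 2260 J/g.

Sum of m c ΔT and latent-heat terms is zero:
condense steam: −8.67·2260 = −19594; condensed water 100 °C→T: 36.24(T − 100); water warms: 1530·4.18·(T − 17.9) = 6395.4(T − 17.9)
6431.6 T = 19594 + 3624.1 + 114478 = 137696
T ≈ 21.41 °C (< 100 °C, so full condensation is consistent).

T_f ≈ 21.4 °C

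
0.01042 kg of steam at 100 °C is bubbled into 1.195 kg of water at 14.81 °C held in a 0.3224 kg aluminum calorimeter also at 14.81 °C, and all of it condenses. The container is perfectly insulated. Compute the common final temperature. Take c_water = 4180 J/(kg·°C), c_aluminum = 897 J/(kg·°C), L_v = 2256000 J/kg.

T_f ≈ 19.9 °C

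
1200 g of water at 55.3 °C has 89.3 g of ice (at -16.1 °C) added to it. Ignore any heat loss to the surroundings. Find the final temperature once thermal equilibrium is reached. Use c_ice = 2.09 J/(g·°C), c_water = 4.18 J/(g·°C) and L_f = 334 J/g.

T_f ≈ 45.4 °C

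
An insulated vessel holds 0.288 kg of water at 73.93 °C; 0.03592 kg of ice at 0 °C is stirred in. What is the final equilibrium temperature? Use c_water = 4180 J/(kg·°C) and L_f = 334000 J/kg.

T_f ≈ 56.9 °C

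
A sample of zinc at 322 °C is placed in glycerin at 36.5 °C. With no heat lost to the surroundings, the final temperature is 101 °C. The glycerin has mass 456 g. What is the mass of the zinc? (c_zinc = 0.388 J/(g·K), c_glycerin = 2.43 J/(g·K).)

Energy conservation, ΣQ = 0:
m·0.388·(101 − 322) + 456·2.43·(101 − 36.5) = 0
-85.75 m = -71471
m = -71471/-85.75 ≈ 833.5 g

m ≈ 834 g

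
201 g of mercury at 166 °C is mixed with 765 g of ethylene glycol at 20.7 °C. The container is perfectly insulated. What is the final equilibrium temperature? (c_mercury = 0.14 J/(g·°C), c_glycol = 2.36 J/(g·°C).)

T_f ≈ 22.9 °C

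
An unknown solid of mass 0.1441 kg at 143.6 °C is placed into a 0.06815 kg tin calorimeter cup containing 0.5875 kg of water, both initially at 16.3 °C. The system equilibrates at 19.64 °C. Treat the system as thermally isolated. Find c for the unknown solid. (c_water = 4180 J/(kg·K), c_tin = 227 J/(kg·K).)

c ≈ 462 J/(kg·K)

Taking heat into each body as positive, Σ m c ΔT = 0:
0.1441×c×(19.64 − 143.6) + 0.5875×4180×(19.64 − 16.3) + 0.06815×227×(19.64 − 16.3) = 0
-17.86 c = -8253.9
c = -8253.9/-17.86 ≈ 462.1 J/(kg·K)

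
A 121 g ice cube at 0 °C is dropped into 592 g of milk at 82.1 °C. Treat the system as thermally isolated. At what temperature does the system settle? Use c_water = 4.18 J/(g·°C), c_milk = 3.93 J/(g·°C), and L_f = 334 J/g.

T_f ≈ 53.2 °C

Energy balance with sensible and latent terms:
fusion: m_ice L_f = 121×334 = 40414; meltwater 0→T: 121×4.18×T = 505.78 T; milk: 2326.6(T − 82.1)
2832.3 T = 191011 − 40414 = 150597
T ≈ 53.17 °C. Since T > 0 °C, the all-ice-melts assumption holds.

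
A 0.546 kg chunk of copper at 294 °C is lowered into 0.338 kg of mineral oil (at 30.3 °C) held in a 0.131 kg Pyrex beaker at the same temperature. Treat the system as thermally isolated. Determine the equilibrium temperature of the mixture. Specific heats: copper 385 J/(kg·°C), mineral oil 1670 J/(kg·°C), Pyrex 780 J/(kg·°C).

T_f ≈ 93.5 °C

T_f is the heat-capacity-weighted average of the initial temperatures:
T_f = (210.21*294 + 564.46*30.3 + 102.18*30.3) / (210.21 + 564.46 + 102.18)
    = 82001 / 876.85 ≈ 93.52 °C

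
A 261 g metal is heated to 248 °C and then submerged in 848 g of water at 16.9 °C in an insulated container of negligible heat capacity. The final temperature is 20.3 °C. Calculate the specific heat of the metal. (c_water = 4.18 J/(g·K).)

Heat lost by the metal = heat gained by the water:
261×c×(248 − 20.3) = 848×4.18×(20.3 − 16.9)
59430 c = 12052  ⇒  c ≈ 0.2028 J/(g·K)

c ≈ 0.203 J/(g·K)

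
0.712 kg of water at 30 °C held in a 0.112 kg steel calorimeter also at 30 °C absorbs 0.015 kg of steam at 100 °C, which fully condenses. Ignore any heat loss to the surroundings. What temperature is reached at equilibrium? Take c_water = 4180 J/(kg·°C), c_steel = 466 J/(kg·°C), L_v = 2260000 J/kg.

Conservation of energy gives ΣQ = 0:
steam→water at 100 °C releases m L_v = 0.015·2260000 = 33900; condensed water 100 °C→T: 62.7(T − 100); original water: 2976.2(T − 30); steel cup: 0.112·466·(T − 30) = 52.19(T − 30)
3091.1 T = 33900 + 6270 + 90851 = 131021
T ≈ 42.39 °C — below 100 °C, confirming all the steam condensed.

T_f ≈ 42.4 °C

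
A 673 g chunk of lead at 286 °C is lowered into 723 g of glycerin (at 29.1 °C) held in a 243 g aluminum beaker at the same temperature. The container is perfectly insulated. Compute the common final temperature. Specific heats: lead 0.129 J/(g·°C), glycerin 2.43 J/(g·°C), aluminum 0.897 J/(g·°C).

With ΣQ=0 the equilibrium temperature is the m·c-weighted mean:
T_f = (86.82×286 + 1756.9×29.1 + 217.97×29.1) / (86.82 + 1756.9 + 217.97)
    = 82298 / 2061.7 ≈ 39.92 °C

T_f ≈ 39.9 °C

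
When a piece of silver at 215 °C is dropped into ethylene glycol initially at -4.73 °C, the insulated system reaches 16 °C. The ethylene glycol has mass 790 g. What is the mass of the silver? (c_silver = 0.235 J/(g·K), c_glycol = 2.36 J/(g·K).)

|Q_silver| = |Q_glycol|:
m·0.235·(215 − 16) = 790·2.36·(16 − (-4.73))
46.77 m = 38649  ⇒  m ≈ 826.5 g

m ≈ 826 g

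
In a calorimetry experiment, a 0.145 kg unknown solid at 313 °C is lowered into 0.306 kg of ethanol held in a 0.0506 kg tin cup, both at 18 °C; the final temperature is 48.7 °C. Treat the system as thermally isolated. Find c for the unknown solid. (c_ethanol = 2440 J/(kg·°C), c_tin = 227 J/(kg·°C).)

Conservation of energy gives ΣQ = 0:
0.145×c×(48.7 − 313) + 0.306×2440×(48.7 − 18) + 0.0506×227×(48.7 − 18) = 0
-38.32 c = -23274
c = -23274/-38.32 ≈ 607.3 J/(kg·°C)

c ≈ 607 J/(kg·°C)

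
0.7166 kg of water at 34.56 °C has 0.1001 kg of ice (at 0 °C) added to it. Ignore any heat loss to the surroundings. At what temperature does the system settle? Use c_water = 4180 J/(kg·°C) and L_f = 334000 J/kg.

Setting the total heat transfer to zero:
melt ice: 0.1001×334000 = 33433
  meltwater 0→T: 0.1001×4180×T = 418.42 T
  water: 2995.4(T − 34.56)
3413.8 T = 103521 − 33433 = 70087
T ≈ 20.53 °C (positive, so assuming full melt was valid).

T_f ≈ 20.5 °C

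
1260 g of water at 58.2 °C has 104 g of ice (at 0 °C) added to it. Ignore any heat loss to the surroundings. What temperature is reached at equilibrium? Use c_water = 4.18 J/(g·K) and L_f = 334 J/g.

T_f ≈ 47.7 °C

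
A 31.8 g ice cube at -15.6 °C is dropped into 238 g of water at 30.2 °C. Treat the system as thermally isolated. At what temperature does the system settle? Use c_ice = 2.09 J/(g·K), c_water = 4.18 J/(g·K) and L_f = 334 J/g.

T_f ≈ 16.3 °C

Setting the total heat transfer to zero:
ice -15.6→0 °C: 31.8·2.09·15.6 = 1036.8
  melt ice: 31.8·334 = 10621
  meltwater 0→T: 31.8·4.18·T = 132.92 T
  water: 994.84(T − 30.2)
1127.8 T = 30044 − 11658 = 18386
T ≈ 16.30 °C. Since T > 0 °C, the all-ice-melts assumption holds.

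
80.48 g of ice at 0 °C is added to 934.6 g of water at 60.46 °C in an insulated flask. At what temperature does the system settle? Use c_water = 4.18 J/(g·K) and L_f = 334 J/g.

Energy conservation, ΣQ = 0:
latent heat to melt: 80.48·334 = 26880; meltwater 0→T: 80.48·4.18·T = 336.41 T; water cools: 934.6·4.18·(T − 60.46) = 3906.6(T − 60.46)
4243 T = 236195 − 26880 = 209314
T ≈ 49.33 °C. Since T > 0 °C, the all-ice-melts assumption holds.

T_f ≈ 49.3 °C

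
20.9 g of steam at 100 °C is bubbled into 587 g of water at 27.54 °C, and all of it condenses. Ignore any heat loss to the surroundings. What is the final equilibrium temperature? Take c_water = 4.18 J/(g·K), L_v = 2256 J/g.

Conservation of energy gives ΣQ = 0:
steam→water at 100 °C releases m L_v = 20.9·2256 = 47150; condensate cools 100→T: 20.9·4.18·(T − 100) = 87.36(T − 100); water warms: 587·4.18·(T − 27.54) = 2453.7(T − 27.54)
2541 T = 47150 + 8736.2 + 67574 = 123460
T ≈ 48.59 °C, under the boiling point, so the assumption holds.

T_f ≈ 48.6 °C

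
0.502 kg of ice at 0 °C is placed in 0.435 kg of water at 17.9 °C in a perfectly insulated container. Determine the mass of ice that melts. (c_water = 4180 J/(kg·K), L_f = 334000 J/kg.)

m_melted ≈ 0.0974 kg

Heat available from the water dropping to 0 °C: 0.435×4180×17.9 = 32548 J.
Melting all 0.502 kg of ice would need 0.502×334000 = 167668 J.
Since 32548 < 167668 J, not all the ice melts; equilibrium is at 0 °C.
m_melted×334000 = 32548  ⇒  m_melted ≈ 0.09745 kg.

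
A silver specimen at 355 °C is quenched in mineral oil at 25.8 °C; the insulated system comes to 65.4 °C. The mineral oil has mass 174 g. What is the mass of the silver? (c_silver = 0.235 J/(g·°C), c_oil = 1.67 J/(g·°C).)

m ≈ 169 g

Energy conservation, ΣQ = 0:
m×0.235×(65.4 − 355) + 174×1.67×(65.4 − 25.8) = 0
-68.06 m = -11507
m = -11507/-68.06 ≈ 169.1 g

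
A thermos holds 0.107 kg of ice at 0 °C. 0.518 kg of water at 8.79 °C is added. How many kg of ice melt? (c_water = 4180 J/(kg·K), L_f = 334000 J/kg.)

m_melted ≈ 0.057 kg

Heat available from the water dropping to 0 °C: 0.518·4180·8.79 = 19032 J.
Melting all 0.107 kg of ice would need 0.107·334000 = 35738 J.
That's not enough to melt it all — equilibrium is at 0 °C with ice remaining.
Mass melted = 19032/334000 ≈ 0.05698 kg.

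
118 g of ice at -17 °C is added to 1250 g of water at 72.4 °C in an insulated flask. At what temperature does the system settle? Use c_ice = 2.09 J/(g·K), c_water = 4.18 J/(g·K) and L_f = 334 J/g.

Heat gained plus heat lost sum to zero:
warm ice to 0 °C: 118×2.09×(0 − (-17)) = 4192.5; latent heat to melt: 118×334 = 39412; meltwater 0→T: 118×4.18×T = 493.24 T; water cools: 1250×4.18×(T − 72.4) = 5225(T − 72.4)
5718.2 T = 378290 − 43605 = 334685
T ≈ 58.53 °C (positive, so assuming full melt was valid).

T_f ≈ 58.5 °C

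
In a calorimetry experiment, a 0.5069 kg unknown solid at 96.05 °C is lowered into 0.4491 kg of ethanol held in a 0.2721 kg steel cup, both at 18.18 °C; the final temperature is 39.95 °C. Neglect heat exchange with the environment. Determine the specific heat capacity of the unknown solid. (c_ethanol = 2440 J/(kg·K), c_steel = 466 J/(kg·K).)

Energy conservation, ΣQ = 0:
0.5069×c×(39.95 − 96.05) + 0.4491×2440×(39.95 − 18.18) + 0.2721×466×(39.95 − 18.18) = 0
-28.44 c = -26616
c = -26616/-28.44 ≈ 936 J/(kg·K)

c ≈ 936 J/(kg·K)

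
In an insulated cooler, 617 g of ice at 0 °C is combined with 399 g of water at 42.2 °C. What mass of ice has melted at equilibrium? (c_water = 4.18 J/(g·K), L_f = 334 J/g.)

Water can give up m c ΔT = 399·4.18·42.2 = 70382 J before reaching 0 °C.
Fully melting the ice requires m_ice L_f = 617·334 = 206078 J.
Since 70382 < 206078 J, not all the ice melts; equilibrium is at 0 °C.
m_melted·334 = 70382  ⇒  m_melted ≈ 210.7 g.

m_melted ≈ 211 g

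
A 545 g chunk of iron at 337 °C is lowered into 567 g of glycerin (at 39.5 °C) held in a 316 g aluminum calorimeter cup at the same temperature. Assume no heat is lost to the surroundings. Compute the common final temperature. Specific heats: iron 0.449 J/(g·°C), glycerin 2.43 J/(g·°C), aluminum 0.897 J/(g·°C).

T_f is the heat-capacity-weighted average of the initial temperatures:
T_f = (244.71*337 + 1377.8*39.5 + 283.45*39.5) / (244.71 + 1377.8 + 283.45)
    = 148085 / 1906 ≈ 77.70 °C

T_f ≈ 77.7 °C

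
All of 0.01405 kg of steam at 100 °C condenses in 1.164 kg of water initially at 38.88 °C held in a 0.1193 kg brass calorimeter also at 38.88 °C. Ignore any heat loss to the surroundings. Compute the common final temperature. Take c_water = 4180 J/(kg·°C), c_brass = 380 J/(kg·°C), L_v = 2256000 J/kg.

T_f ≈ 46.0 °C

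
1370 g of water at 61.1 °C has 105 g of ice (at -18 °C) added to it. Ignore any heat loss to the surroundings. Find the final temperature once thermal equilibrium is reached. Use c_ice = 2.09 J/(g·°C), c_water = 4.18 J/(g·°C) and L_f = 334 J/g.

T_f ≈ 50.4 °C

Energy conservation, ΣQ = 0:
ice -18→0 °C: 105·2.09·18 = 3950.1
  latent heat to melt: 105·334 = 35070
  warm the meltwater: 438.9 T
  water cools: 1370·4.18·(T − 61.1) = 5726.6(T − 61.1)
6165.5 T = 349895 − 39020 = 310875
T ≈ 50.42 °C — above 0 °C, consistent with complete melting.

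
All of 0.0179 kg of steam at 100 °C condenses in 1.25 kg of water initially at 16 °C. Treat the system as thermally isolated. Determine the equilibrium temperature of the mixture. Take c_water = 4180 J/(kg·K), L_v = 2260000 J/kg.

T_f ≈ 24.8 °C

Let T be the final temperature. ΣQ_i = 0:
steam→water at 100 °C releases m L_v = 0.0179×2260000 = 40454; condensate cools 100→T: 0.0179×4180×(T − 100) = 74.82(T − 100); original water: 5225(T − 16)
5299.8 T = 40454 + 7482.2 + 83600 = 131536
T ≈ 24.82 °C (< 100 °C, so full condensation is consistent).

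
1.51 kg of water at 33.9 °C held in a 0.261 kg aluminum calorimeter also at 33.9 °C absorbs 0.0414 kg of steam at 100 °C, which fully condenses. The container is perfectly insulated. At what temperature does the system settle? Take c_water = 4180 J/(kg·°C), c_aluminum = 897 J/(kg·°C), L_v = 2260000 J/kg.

T_f ≈ 49.5 °C

Taking heat into each body as positive, Σ m c ΔT = 0:
condense steam: −0.0414×2260000 = −93564; condensed water 100 °C→T: 173.05(T − 100); original water: 6311.8(T − 33.9); cup: 234.12(T − 33.9)
6719 T = 93564 + 17305 + 221907 = 332776
T ≈ 49.53 °C (< 100 °C, so full condensation is consistent).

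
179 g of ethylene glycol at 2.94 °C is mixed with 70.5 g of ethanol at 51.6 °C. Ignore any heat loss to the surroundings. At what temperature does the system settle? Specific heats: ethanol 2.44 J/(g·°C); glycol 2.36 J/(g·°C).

T_f ≈ 17.0 °C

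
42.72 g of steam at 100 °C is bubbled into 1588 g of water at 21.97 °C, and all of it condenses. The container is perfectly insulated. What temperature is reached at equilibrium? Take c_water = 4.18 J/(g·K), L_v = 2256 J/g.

T_f ≈ 38.2 °C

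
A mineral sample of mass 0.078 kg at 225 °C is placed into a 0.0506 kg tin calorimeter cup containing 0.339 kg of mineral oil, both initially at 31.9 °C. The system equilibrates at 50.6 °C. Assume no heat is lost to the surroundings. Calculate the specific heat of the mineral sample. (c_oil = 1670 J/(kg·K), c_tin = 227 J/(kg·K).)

Energy conservation, ΣQ = 0:
0.078×c×(50.6 − 225) + 0.339×1670×(50.6 − 31.9) + 0.0506×227×(50.6 − 31.9) = 0
-13.6 c = -10801
c = -10801/-13.6 ≈ 794 J/(kg·K)

c ≈ 794 J/(kg·K)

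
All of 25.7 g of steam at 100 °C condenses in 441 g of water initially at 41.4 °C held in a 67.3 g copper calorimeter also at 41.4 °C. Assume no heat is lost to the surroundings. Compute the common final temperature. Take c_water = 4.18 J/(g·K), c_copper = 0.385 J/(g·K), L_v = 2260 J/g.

T_f ≈ 74.0 °C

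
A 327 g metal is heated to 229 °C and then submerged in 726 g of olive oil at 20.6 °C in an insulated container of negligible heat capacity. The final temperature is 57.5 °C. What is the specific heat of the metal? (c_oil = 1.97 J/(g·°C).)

c ≈ 0.941 J/(g·°C)

m_s c (T_s − T_f) = m_oil c_oil (T_f − T_0):
327·c·(229 − 57.5) = 726·1.97·(57.5 − 20.6)
56080 c = 52775  ⇒  c ≈ 0.9411 J/(g·°C)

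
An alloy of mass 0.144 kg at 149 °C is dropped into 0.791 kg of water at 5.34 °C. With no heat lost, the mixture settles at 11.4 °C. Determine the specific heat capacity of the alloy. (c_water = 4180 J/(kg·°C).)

c ≈ 1010 J/(kg·°C)

m_s c (T_s − T_f) = m_water c_water (T_f − T_0):
0.144·c·(149 − 11.4) = 0.791·4180·(11.4 − 5.34)
19.81 c = 20037  ⇒  c ≈ 1011 J/(kg·°C)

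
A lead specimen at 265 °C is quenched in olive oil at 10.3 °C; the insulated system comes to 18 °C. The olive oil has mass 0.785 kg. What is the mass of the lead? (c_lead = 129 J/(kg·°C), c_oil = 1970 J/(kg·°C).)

Taking heat into each body as positive, Σ m c ΔT = 0:
m·129·(18 − 265) + 0.785·1970·(18 − 10.3) = 0
-31863 m = -11908
m = -11908/-31863 ≈ 0.3737 kg

m ≈ 0.374 kg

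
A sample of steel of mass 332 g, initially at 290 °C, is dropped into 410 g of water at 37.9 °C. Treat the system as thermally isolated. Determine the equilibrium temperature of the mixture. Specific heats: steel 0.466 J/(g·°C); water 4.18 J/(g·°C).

|Q_steel| = |Q_water|:
332×0.466×(290 − T) = 410×4.18×(T − 37.9)
154.71(290 − T) = 1713.8(T − 37.9)
1868.5 T = 109820  ⇒  T ≈ 58.77 °C

T_f ≈ 58.8 °C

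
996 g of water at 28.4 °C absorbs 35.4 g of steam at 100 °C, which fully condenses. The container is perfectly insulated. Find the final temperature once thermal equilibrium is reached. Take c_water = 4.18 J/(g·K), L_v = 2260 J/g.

Energy balance with sensible and latent terms:
latent heat released on condensation: 35.4·2260 = 80004; condensed water 100 °C→T: 147.97(T − 100); original water: 4163.3(T − 28.4)
4311.3 T = 80004 + 14797 + 118237 = 213038
T ≈ 49.41 °C — below 100 °C, confirming all the steam condensed.

T_f ≈ 49.4 °C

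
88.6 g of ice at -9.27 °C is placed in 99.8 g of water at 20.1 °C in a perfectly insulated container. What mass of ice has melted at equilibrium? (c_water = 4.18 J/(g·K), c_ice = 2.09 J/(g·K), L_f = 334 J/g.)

Heat available from the water dropping to 0 °C: 99.8×4.18×20.1 = 8385 J.
Of that, 88.6×2.09×9.27 = 1716.6 J goes to bring the ice to 0 °C, leaving 6668.4 J.
To melt every bit of ice: 88.6×334 = 29592 J.
That's not enough to melt it all — equilibrium is at 0 °C with ice remaining.
Mass melted = 6668.4/334 ≈ 19.97 g.

m_melted ≈ 20 g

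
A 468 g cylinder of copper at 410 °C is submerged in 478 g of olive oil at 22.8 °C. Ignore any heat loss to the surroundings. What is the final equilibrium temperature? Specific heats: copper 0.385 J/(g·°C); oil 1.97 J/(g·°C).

|Q_copper| = |Q_oil|:
468·0.385·(410 − T) = 478·1.97·(T − 22.8)
180.18(410 − T) = 941.66(T − 22.8)
1121.8 T = 95344  ⇒  T ≈ 84.99 °C

T_f ≈ 85.0 °C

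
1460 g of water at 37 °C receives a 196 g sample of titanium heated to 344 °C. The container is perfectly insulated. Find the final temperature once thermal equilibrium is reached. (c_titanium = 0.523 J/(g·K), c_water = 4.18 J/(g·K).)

T_f ≈ 42.1 °C

Conservation of energy gives ΣQ = 0:
196*0.523*(T − 344) + 1460*4.18*(T − 37) = 0
102.51(T − 344) + 6102.8(T − 37) = 0
(102.51 + 6102.8) T = 102.51*344 + 6102.8*37
T = 261066 / 6205.3 = 42.1 °C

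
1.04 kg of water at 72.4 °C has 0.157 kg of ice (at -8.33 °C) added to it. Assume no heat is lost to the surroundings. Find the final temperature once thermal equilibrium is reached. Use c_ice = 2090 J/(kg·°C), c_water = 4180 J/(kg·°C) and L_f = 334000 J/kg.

T_f ≈ 51.9 °C

Net heat exchanged in the isolated system is zero:
ice -8.33→0 °C: 0.157×2090×8.33 = 2733.3; latent heat to melt: 0.157×334000 = 52438; meltwater 0→T: 0.157×4180×T = 656.26 T; water: 4347.2(T − 72.4)
5003.5 T = 314737 − 55171 = 259566
T ≈ 51.88 °C — above 0 °C, consistent with complete melting.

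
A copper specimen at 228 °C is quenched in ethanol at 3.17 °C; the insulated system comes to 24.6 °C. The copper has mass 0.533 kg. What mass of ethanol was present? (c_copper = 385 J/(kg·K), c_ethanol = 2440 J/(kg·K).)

m ≈ 0.798 kg

Heat gained plus heat lost sum to zero:
0.533×385×(24.6 − 228) + m×2440×(24.6 − 3.17) = 0
52289 m = 41739
m = 41739/52289 ≈ 0.7982 kg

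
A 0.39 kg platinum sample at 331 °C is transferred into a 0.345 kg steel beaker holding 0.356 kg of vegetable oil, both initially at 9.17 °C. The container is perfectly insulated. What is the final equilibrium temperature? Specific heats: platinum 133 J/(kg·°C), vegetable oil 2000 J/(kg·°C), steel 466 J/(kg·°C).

T_f ≈ 27.2 °C

Let T be the final temperature. ΣQ_i = 0:
0.39*133*(T − 331) + 0.356*2000*(T − 9.17) + 0.345*466*(T − 9.17) = 0
(51.87 + 712 + 160.77) T = 51.87*331 + 712*9.17 + 160.77*9.17
T = 25172/924.64 ≈ 27.22 °C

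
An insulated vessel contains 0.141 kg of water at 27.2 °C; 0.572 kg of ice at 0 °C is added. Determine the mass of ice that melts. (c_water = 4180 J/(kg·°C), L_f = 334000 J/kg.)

Water can give up m c ΔT = 0.141×4180×27.2 = 16031 J before reaching 0 °C.
To melt every bit of ice: 0.572×334000 = 191048 J.
Since 16031 < 191048 J, not all the ice melts; equilibrium is at 0 °C.
m_melted×334000 = 16031  ⇒  m_melted ≈ 0.048 kg.

m_melted ≈ 0.048 kg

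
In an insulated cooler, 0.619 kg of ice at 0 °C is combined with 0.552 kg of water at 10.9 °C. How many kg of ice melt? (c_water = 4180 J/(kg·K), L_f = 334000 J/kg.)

Heat available from the water dropping to 0 °C: 0.552×4180×10.9 = 25150 J.
Fully melting the ice requires m_ice L_f = 0.619×334000 = 206746 J.
That's not enough to melt it all — equilibrium is at 0 °C with ice remaining.
Mass melted = 25150/334000 ≈ 0.0753 kg.

m_melted ≈ 0.0753 kg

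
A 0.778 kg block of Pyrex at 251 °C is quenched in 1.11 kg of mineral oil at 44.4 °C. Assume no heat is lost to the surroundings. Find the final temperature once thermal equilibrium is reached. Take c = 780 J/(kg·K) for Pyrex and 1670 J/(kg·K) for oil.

Taking heat into each body as positive, Σ m c ΔT = 0:
0.778·780·(T − 251) + 1.11·1670·(T − 44.4) = 0
2460.5 T = 234621
T = 234621/2460.5 ≈ 95.35 °C

T_f ≈ 95.4 °C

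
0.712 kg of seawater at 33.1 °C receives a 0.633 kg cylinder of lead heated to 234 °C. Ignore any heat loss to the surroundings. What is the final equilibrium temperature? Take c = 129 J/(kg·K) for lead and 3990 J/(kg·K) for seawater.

Energy conservation, ΣQ = 0:
0.633·129·(T − 234) + 0.712·3990·(T − 33.1) = 0
81.66(T − 234) + 2840.9(T − 33.1) = 0
2922.5 T = 113141
T = 113141 / 2922.5 = 38.7 °C

T_f ≈ 38.7 °C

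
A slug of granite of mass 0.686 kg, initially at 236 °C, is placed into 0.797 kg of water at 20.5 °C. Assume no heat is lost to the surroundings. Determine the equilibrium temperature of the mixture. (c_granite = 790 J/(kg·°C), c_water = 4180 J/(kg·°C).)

T_f ≈ 50.7 °C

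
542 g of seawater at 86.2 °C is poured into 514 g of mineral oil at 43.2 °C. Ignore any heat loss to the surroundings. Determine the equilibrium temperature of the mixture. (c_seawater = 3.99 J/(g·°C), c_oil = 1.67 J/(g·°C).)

Taking heat into each body as positive, Σ m c ΔT = 0:
542*3.99*(T − 86.2) + 514*1.67*(T − 43.2) = 0
(2162.6 + 858.38) T = 2162.6*86.2 + 858.38*43.2
T = 223496/3021 ≈ 73.98 °C

T_f ≈ 74.0 °C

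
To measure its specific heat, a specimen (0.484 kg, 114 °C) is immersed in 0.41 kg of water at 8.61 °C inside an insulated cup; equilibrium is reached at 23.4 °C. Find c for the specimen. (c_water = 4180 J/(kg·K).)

c ≈ 578 J/(kg·K)

Conservation of energy gives ΣQ = 0:
0.484×c×(23.4 − 114) + 0.41×4180×(23.4 − 8.61) = 0
-43.85 c = -25347
c = -25347/-43.85 ≈ 578 J/(kg·K)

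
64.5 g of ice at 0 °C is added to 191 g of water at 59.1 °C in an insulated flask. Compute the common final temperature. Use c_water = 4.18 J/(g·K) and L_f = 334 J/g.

Sum of m c ΔT and latent-heat terms is zero:
fusion: m_ice L_f = 64.5·334 = 21543; meltwater 0→T: 64.5·4.18·T = 269.61 T; water: 798.38(T − 59.1)
1068 T = 47184 − 21543 = 25641
T ≈ 24.01 °C — above 0 °C, consistent with complete melting.

T_f ≈ 24.0 °C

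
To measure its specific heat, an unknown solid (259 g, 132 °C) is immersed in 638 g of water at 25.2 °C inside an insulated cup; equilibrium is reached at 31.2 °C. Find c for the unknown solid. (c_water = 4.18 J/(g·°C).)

Energy conservation, ΣQ = 0:
259×c×(31.2 − 132) + 638×4.18×(31.2 − 25.2) = 0
-26107 c = -16001
c = -16001/-26107 ≈ 0.6129 J/(g·°C)

c ≈ 0.613 J/(g·°C)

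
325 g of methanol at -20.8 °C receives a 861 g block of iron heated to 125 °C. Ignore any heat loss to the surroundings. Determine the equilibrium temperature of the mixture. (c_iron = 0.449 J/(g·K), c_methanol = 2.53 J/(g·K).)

T_f ≈ 25.8 °C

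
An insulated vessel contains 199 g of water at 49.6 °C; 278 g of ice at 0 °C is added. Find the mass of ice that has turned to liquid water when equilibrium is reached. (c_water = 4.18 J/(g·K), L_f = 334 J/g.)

m_melted ≈ 124 g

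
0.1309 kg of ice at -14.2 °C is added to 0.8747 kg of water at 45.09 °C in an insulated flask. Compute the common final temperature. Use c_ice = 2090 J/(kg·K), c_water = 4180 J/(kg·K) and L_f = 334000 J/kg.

Setting the total heat transfer to zero:
ice -14.2→0 °C: 0.1309·2090·14.2 = 3884.9; latent heat to melt: 0.1309·334000 = 43721; meltwater 0→T: 0.1309·4180·T = 547.16 T; water: 3656.2(T − 45.09)
4203.4 T = 164860 − 47605 = 117255
T ≈ 27.90 °C. Since T > 0 °C, the all-ice-melts assumption holds.

T_f ≈ 27.9 °C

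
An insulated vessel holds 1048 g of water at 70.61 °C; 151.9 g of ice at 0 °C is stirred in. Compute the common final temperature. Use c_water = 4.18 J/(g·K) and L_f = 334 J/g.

T_f ≈ 51.6 °C

Setting the total heat transfer to zero:
melt ice: 151.9·334 = 50735; warm the meltwater: 634.94 T; water: 4380.6(T − 70.61)
5015.6 T = 309317 − 50735 = 258582
T ≈ 51.56 °C. Since T > 0 °C, the all-ice-melts assumption holds.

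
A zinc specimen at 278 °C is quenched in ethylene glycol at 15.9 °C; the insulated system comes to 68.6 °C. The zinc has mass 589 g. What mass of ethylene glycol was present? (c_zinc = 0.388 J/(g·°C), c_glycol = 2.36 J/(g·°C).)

m ≈ 385 g

|Q_zinc| = |Q_glycol|:
589·0.388·(278 − 68.6) = m·2.36·(68.6 − 15.9)
124.37 m = 47855  ⇒  m ≈ 384.8 g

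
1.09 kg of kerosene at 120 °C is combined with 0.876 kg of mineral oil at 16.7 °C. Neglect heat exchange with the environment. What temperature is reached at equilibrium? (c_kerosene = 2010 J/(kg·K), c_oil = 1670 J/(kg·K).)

With ΣQ=0 the equilibrium temperature is the m·c-weighted mean:
T_f = (2190.9*120 + 1462.9*16.7) / (2190.9 + 1462.9)
    = 287339 / 3653.8 ≈ 78.64 °C

T_f ≈ 78.6 °C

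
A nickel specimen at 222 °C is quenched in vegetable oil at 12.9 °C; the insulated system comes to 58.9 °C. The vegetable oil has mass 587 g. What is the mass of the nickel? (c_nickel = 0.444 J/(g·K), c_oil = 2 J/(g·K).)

m ≈ 746 g

|Q_nickel| = |Q_oil|:
m×0.444×(222 − 58.9) = 587×2×(58.9 − 12.9)
72.42 m = 54004  ⇒  m ≈ 745.7 g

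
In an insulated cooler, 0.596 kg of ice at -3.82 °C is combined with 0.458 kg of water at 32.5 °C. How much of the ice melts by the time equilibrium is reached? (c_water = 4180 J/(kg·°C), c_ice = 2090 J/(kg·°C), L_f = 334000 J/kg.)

m_melted ≈ 0.172 kg

Cooling the water to 0 °C releases 0.458·4180·32.5 = 62219 J.
Warming the ice to 0 °C takes 0.596·2090·3.82 = 4758.3 J, leaving 57461 J for melting.
Melting all 0.596 kg of ice would need 0.596·334000 = 199064 J.
Since 57461 < 199064 J, not all the ice melts; equilibrium is at 0 °C.
m_melted·334000 = 57461  ⇒  m_melted ≈ 0.172 kg.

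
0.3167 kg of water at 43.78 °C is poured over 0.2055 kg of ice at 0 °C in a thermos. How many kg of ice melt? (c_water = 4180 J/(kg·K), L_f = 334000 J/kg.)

m_melted ≈ 0.174 kg

Heat available from the water dropping to 0 °C: 0.3167·4180·43.78 = 57956 J.
To melt every bit of ice: 0.2055·334000 = 68637 J.
That's not enough to melt it all — equilibrium is at 0 °C with ice remaining.
m_melted·334000 = 57956  ⇒  m_melted ≈ 0.1735 kg.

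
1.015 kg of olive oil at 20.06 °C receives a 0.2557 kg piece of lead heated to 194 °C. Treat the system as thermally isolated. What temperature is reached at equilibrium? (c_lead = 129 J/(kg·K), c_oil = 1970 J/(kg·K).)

T_f ≈ 22.9 °C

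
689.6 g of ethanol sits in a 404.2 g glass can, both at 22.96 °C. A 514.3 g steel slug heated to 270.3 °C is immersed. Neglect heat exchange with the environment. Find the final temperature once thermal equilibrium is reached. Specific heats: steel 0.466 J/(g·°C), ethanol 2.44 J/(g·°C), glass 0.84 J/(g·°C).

Let T be the final temperature. ΣQ_i = 0:
514.3*0.466*(T − 270.3) + 689.6*2.44*(T − 22.96) + 404.2*0.84*(T − 22.96) = 0
239.66(T − 270.3) + 1682.6(T − 22.96) + 339.53(T − 22.96) = 0
(239.66 + 1682.6 + 339.53) T = 239.66*270.3 + 1682.6*22.96 + 339.53*22.96
T ≈ 49.17 °C

T_f ≈ 49.2 °C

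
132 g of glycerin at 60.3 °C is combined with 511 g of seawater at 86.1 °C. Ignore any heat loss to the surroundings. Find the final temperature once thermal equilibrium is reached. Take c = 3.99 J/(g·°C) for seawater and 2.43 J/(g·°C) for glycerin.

Set heat shed by the hot body equal to heat absorbed by the cold body:
511*3.99*(86.1 − T) = 132*2.43*(T − 60.3)
2038.9(86.1 − T) = 320.76(T − 60.3)
2359.7 T = 194890  ⇒  T ≈ 82.59 °C

T_f ≈ 82.6 °C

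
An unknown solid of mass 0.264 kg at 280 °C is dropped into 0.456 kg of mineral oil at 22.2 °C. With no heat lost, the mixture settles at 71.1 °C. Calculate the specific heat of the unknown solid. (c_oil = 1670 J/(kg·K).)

c ≈ 675 J/(kg·K)

Heat lost by the unknown solid = heat gained by the oil:
0.264·c·(280 − 71.1) = 0.456·1670·(71.1 − 22.2)
55.15 c = 37238  ⇒  c ≈ 675.2 J/(kg·K)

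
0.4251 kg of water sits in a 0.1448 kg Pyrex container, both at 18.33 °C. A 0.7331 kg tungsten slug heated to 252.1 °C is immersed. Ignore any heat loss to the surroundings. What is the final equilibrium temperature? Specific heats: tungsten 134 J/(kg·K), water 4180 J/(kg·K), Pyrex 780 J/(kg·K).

Net heat exchanged in the isolated system is zero:
0.7331*134*(T − 252.1) + 0.4251*4180*(T − 18.33) + 0.1448*780*(T − 18.33) = 0
98.24(T − 252.1) + 1776.9(T − 18.33) + 112.94(T − 18.33) = 0
(98.24 + 1776.9 + 112.94) T = 98.24*252.1 + 1776.9*18.33 + 112.94*18.33
T ≈ 29.88 °C

T_f ≈ 29.9 °C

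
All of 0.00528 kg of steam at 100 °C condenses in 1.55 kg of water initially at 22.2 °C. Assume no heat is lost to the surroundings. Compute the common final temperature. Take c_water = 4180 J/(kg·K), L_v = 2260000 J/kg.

Heat gained plus heat lost sum to zero:
latent heat released on condensation: 0.00528·2260000 = 11933; condensate cools 100→T: 0.00528·4180·(T − 100) = 22.07(T − 100); original water: 6479(T − 22.2)
6501.1 T = 11933 + 2207 + 143834 = 157974
T ≈ 24.30 °C, under the boiling point, so the assumption holds.

T_f ≈ 24.3 °C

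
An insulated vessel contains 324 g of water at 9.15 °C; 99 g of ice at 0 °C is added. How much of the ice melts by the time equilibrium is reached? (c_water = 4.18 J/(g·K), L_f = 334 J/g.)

m_melted ≈ 37.1 g

Cooling the water to 0 °C releases 324×4.18×9.15 = 12392 J.
Melting all 99 g of ice would need 99×334 = 33066 J.
12392 J < 33066 J, so only part of the ice melts and the system sits at 0 °C.
Mass melted = 12392/334 ≈ 37.1 g.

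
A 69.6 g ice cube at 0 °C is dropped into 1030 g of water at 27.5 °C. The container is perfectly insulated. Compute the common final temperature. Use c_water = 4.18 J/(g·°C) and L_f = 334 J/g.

T_f ≈ 20.7 °C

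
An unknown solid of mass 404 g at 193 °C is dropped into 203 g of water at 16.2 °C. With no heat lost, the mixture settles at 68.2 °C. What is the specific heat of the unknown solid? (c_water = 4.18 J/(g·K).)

c ≈ 0.875 J/(g·K)

Energy conservation, ΣQ = 0:
404×c×(68.2 − 193) + 203×4.18×(68.2 − 16.2) = 0
-50419 c = -44124
c = -44124/-50419 ≈ 0.8751 J/(g·K)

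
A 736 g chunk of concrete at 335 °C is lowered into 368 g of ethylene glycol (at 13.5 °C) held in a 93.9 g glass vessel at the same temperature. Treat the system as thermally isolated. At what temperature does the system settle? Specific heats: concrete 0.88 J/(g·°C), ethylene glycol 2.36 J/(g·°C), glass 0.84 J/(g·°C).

T_f ≈ 144.0 °C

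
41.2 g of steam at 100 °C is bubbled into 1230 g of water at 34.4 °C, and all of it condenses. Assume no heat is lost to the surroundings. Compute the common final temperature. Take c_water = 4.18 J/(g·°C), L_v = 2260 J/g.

T_f ≈ 54.0 °C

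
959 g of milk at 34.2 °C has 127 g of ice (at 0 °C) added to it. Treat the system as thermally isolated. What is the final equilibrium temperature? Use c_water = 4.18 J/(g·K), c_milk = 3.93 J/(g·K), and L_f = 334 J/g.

Conservation of energy gives ΣQ = 0:
melt ice: 127·334 = 42418
  warm the meltwater: 530.86 T
  milk cools: 959·3.93·(T − 34.2) = 3768.9(T − 34.2)
4299.7 T = 128895 − 42418 = 86477
T ≈ 20.11 °C. Since T > 0 °C, the all-ice-melts assumption holds.

T_f ≈ 20.1 °C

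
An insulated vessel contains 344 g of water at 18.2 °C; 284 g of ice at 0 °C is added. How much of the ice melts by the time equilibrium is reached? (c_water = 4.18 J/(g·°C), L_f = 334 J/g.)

m_melted ≈ 78.4 g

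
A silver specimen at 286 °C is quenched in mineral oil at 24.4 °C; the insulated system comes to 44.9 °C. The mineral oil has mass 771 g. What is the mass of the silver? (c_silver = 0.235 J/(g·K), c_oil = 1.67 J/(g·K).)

|Q_silver| = |Q_oil|:
m×0.235×(286 − 44.9) = 771×1.67×(44.9 − 24.4)
56.66 m = 26395  ⇒  m ≈ 465.9 g

m ≈ 466 g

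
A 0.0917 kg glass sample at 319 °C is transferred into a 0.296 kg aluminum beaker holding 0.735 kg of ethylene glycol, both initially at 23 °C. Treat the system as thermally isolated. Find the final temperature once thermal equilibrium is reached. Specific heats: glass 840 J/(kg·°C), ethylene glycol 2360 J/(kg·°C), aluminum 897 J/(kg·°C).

Conservation of energy gives ΣQ = 0:
0.0917·840·(T − 319) + 0.735·2360·(T − 23) + 0.296·897·(T − 23) = 0
77.03(T − 319) + 1734.6(T − 23) + 265.51(T − 23) = 0
(77.03 + 1734.6 + 265.51) T = 77.03·319 + 1734.6·23 + 265.51·23
T = 70575/2077.1 ≈ 33.98 °C

T_f ≈ 34.0 °C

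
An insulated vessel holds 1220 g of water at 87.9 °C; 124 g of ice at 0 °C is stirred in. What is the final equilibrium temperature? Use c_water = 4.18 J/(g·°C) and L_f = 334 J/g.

Taking heat into each body as positive, Σ m c ΔT = 0:
fusion: m_ice L_f = 124·334 = 41416
  meltwater 0→T: 124·4.18·T = 518.32 T
  water cools: 1220·4.18·(T − 87.9) = 5099.6(T − 87.9)
5617.9 T = 448255 − 41416 = 406839
T ≈ 72.42 °C — above 0 °C, consistent with complete melting.

T_f ≈ 72.4 °C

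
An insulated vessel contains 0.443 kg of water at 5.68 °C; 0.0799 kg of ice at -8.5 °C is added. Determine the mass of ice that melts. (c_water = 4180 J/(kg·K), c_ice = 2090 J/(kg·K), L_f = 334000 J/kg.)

m_melted ≈ 0.0272 kg

Heat available from the water dropping to 0 °C: 0.443×4180×5.68 = 10518 J.
Of that, 0.0799×2090×8.5 = 1419.4 J goes to bring the ice to 0 °C, leaving 9098.5 J.
Fully melting the ice requires m_ice L_f = 0.0799×334000 = 26687 J.
Since 9098.5 < 26687 J, not all the ice melts; equilibrium is at 0 °C.
m_melted×334000 = 9098.5  ⇒  m_melted ≈ 0.02724 kg.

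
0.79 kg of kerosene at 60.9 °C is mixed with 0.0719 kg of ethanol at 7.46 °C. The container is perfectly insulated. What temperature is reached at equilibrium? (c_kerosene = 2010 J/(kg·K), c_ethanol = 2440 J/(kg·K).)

Let T be the final temperature. ΣQ_i = 0:
0.79×2010×(T − 60.9) + 0.0719×2440×(T − 7.46) = 0
1587.9(T − 60.9) + 175.44(T − 7.46) = 0
1763.3 T = 98012
T = 98012 / 1763.3 = 55.6 °C

T_f ≈ 55.6 °C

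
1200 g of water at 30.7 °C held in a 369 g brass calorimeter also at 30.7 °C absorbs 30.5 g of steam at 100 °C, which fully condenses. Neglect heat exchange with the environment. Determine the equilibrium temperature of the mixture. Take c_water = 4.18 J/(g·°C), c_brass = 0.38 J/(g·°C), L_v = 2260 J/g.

Net heat exchanged in the isolated system is zero:
steam→water at 100 °C releases m L_v = 30.5×2260 = 68930
  condensed water 100 °C→T: 127.49(T − 100)
  original water: 5016(T − 30.7)
  cup: 140.22(T − 30.7)
5283.7 T = 68930 + 12749 + 158296 = 239975
T ≈ 45.42 °C — below 100 °C, confirming all the steam condensed.

T_f ≈ 45.4 °C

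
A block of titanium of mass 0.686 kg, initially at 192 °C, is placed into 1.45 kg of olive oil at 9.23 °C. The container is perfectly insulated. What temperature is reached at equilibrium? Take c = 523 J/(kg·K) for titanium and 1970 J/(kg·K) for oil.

T_f ≈ 29.6 °C

T_f = Σ m_i c_i T_i / Σ m_i c_i:
T_f = (358.78×192 + 2856.5×9.23) / (358.78 + 2856.5)
    = 95251 / 3215.3 ≈ 29.62 °C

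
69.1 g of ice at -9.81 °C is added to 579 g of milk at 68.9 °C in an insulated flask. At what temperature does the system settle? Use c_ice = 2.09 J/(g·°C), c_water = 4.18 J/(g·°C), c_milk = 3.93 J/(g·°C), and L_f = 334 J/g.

T_f ≈ 51.6 °C

Taking heat into each body as positive, Σ m c ΔT = 0:
ice -9.81→0 °C: 69.1×2.09×9.81 = 1416.8; melt ice: 69.1×334 = 23079; meltwater 0→T: 69.1×4.18×T = 288.84 T; milk cools: 579×3.93×(T − 68.9) = 2275.5(T − 68.9)
2564.3 T = 156780 − 24496 = 132284
T ≈ 51.59 °C (positive, so assuming full melt was valid).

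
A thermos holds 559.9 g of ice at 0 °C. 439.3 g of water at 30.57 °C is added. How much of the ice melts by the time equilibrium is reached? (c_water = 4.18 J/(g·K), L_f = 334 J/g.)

Heat available from the water dropping to 0 °C: 439.3×4.18×30.57 = 56135 J.
Melting all 559.9 g of ice would need 559.9×334 = 187007 J.
Since 56135 < 187007 J, not all the ice melts; equilibrium is at 0 °C.
m_melted×334 = 56135  ⇒  m_melted ≈ 168.1 g.

m_melted ≈ 168 g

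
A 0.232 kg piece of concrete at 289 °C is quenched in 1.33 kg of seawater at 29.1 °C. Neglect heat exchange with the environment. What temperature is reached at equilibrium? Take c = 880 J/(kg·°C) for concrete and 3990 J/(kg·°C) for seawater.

T_f ≈ 38.7 °C

T_f is the heat-capacity-weighted average of the initial temperatures:
T_f = (204.16·289 + 5306.7·29.1) / (204.16 + 5306.7)
    = 213427 / 5510.9 ≈ 38.73 °C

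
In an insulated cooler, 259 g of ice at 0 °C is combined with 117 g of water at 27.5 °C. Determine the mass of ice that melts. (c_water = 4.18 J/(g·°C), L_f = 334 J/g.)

Cooling the water to 0 °C releases 117·4.18·27.5 = 13449 J.
Melting all 259 g of ice would need 259·334 = 86506 J.
That's not enough to melt it all — equilibrium is at 0 °C with ice remaining.
Mass melted = 13449/334 ≈ 40.27 g.

m_melted ≈ 40.3 g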